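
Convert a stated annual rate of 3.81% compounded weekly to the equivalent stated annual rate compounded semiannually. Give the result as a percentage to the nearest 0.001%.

EAR = (1 + 0.0381/52)^52 − 1 = 0.038821.
Solve (1 + r/2)^2 = 1.038821: r/2 = 1.038821^(1/2) − 1 = 0.019225, so r = 0.038451 = 3.845%.

3.845%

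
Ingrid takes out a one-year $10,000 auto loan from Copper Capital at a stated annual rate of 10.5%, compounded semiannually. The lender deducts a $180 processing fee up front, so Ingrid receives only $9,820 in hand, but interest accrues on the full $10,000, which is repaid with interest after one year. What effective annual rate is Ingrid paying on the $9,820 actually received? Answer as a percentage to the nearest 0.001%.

12.806%

Amount owed after one year: 10,000 × (1 + 0.105/2)^2 = 10,000 × 1.107756 = $11,077.56.
Effective rate on net proceeds: 11,077.56 / 9,820 − 1 = 0.128061 = 12.806%.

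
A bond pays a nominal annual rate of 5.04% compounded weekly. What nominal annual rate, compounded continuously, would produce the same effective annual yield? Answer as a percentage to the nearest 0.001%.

EAR = (1 + 0.0504/52)^52 − 1 = 0.051666.
Equivalent continuous rate: r = ln(1 + 0.051666) = 0.050376 = 5.038%.

5.038%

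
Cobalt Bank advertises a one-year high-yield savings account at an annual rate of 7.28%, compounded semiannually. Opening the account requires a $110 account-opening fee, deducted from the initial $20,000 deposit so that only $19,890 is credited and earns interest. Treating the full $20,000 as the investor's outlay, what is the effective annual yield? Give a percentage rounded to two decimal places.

Value after one year: 19,890 × (1 + 0.0728/2)^2 = 19,890 × 1.074125 = $21,364.35.
Effective yield on the $20,000 outlay: 21,364.35 / 20,000 − 1 = 0.068217 = 6.82%.

6.82%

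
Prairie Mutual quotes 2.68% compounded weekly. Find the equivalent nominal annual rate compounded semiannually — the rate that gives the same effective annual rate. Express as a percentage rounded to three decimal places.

2.697%

EAR = (1 + 0.0268/52)^52 − 1 = 0.027155.
Solve (1 + r/2)^2 = 1.027155: r/2 = 1.027155^(1/2) − 1 = 0.013487, so r = 0.026973 = 2.697%.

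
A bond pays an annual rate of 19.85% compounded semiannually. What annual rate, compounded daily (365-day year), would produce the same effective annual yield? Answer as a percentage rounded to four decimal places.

18.9305%

EAR = (1 + 0.1985/2)^2 − 1 = 0.208351.
Solve (1 + r/365)^365 = 1.208351: r/365 = 1.208351^(1/365) − 1 = 0.000519, so r = 0.189305 = 18.9305%.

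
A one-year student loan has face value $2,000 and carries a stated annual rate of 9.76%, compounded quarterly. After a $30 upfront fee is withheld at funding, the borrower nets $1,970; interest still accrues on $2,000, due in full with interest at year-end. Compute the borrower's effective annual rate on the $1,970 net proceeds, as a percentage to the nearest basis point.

11.80%

Amount owed after one year: 2,000 × (1 + 0.0976/4)^4 = 2,000 × 1.101231 = $2,202.46.
Effective rate on net proceeds: 2,202.46 / 1,970 − 1 = 0.118001 = 11.80%.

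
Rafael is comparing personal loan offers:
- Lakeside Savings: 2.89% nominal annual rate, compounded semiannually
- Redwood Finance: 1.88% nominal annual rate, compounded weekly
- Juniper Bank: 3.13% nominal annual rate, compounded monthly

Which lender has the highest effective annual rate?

Juniper Bank

Lakeside Savings: (1 + 0.0289/2)^2 − 1 = 2.911%
Redwood Finance: (1 + 0.0188/52)^52 − 1 = 1.897%
Juniper Bank: (1 + 0.0313/12)^12 − 1 = 3.175%
The highest effective annual rate is Juniper Bank at 3.175%.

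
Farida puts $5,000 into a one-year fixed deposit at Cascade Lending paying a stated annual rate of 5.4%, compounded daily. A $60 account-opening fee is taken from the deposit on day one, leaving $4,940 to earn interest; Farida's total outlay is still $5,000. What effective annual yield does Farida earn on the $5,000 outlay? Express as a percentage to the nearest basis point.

Value after one year: 4,940 × (1 + 0.054/365)^365 = 4,940 × 1.055480 = $5,214.07.
Effective yield on the $5,000 outlay: 5,214.07 / 5,000 − 1 = 0.042815 = 4.28%.

4.28%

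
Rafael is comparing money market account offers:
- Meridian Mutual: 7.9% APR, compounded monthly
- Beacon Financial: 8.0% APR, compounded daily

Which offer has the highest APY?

Meridian Mutual: (1 + 0.079/12)^12 − 1 = 8.192%
Beacon Financial: (1 + 0.080/365)^365 − 1 = 8.328%
The highest effective annual rate is Beacon Financial at 8.328%.

Beacon Financial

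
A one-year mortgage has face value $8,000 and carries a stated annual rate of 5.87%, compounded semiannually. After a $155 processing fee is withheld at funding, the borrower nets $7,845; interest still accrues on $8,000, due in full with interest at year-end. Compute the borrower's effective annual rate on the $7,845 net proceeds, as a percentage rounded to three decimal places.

Amount owed after one year: 8,000 × (1 + 0.0587/2)^2 = 8,000 × 1.059561 = $8,476.49.
Effective rate on net proceeds: 8,476.49 / 7,845 − 1 = 0.080496 = 8.050%.

8.050%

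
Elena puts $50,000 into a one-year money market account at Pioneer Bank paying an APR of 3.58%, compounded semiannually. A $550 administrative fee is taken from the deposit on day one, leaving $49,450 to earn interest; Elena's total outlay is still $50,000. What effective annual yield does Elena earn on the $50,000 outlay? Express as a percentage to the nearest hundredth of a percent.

Value after one year: 49,450 × (1 + 0.0358/2)^2 = 49,450 × 1.036120 = $51,236.15.
Effective yield on the $50,000 outlay: 51,236.15 / 50,000 − 1 = 0.024723 = 2.47%.

2.47%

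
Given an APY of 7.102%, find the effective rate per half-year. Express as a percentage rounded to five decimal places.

The per-half-year rate i satisfies (1 + i)^2 = 1 + 0.07102.
i = 1.07102^(1/2) − 1 = 0.0349010 = 3.49010%.

3.49010%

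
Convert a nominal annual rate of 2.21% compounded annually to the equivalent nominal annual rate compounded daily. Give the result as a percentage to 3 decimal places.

Compounded annually, EAR = nominal = 0.022100.
Solve (1 + r/365)^365 = 1.022100: r/365 = 1.022100^(1/365) − 1 = 0.000060, so r = 0.021860 = 2.186%.

2.186%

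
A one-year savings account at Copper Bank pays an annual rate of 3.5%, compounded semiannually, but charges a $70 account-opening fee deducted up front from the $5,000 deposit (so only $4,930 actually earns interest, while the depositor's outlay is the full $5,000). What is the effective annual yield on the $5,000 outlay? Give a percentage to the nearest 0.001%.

Value after one year: 4,930 × (1 + 0.035/2)^2 = 4,930 × 1.035306 = $5,104.06.
Effective yield on the $5,000 outlay: 5,104.06 / 5,000 − 1 = 0.020812 = 2.081%.

2.081%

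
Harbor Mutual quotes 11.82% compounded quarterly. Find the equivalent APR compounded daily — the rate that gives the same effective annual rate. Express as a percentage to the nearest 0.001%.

EAR = (1 + 0.1182/4)^4 − 1 = 0.123543.
Solve (1 + r/365)^365 = 1.123543: r/365 = 1.123543^(1/365) − 1 = 0.000319, so r = 0.116506 = 11.651%.

11.651%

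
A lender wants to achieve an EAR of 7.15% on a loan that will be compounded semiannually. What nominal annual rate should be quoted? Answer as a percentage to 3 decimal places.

(1 + r/2)^2 − 1 = 0.0715, so 1 + r/2 = 1.0715^(1/2).
r/2 = 0.035133, so r = 0.070266 = 7.027%.

7.027%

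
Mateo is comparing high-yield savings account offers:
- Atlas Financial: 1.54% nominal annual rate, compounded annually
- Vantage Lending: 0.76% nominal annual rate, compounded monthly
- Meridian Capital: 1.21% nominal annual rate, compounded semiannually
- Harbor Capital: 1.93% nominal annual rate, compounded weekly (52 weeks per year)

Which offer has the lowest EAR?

Atlas Financial: compounded annually, EAR = 1.540%
Vantage Lending: (1 + 0.0076/12)^12 − 1 = 0.763%
Meridian Capital: (1 + 0.0121/2)^2 − 1 = 1.214%
Harbor Capital: (1 + 0.0193/52)^52 − 1 = 1.948%
The lowest effective annual rate is Vantage Lending at 0.763%.

Vantage Lending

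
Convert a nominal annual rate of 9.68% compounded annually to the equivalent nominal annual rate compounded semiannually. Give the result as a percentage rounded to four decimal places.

Compounded annually, EAR = nominal = 0.096800.
Solve (1 + r/2)^2 = 1.096800: r/2 = 1.096800^(1/2) − 1 = 0.047282, so r = 0.094564 = 9.4564%.

9.4564%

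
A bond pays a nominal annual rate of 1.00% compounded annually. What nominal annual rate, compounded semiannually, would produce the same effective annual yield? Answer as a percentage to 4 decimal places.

0.9975%

Compounded annually, EAR = nominal = 0.010000.
Solve (1 + r/2)^2 = 1.010000: r/2 = 1.010000^(1/2) − 1 = 0.004988, so r = 0.009975 = 0.9975%.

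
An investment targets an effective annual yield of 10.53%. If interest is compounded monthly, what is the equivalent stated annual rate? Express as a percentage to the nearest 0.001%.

(1 + r/12)^12 − 1 = 0.1053, so 1 + r/12 = 1.1053^(1/12).
r/12 = 0.008378, so r = 0.100536 = 10.054%.

10.054%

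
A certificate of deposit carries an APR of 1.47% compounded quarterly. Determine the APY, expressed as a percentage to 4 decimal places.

1.4781%

EAR = (1 + 0.0147/4)^4 − 1.
= 1.014781 − 1 = 1.4781%.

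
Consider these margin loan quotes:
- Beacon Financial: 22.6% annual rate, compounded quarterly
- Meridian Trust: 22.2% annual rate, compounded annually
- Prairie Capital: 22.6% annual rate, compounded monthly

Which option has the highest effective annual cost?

Beacon Financial: (1 + 0.226/4)^4 − 1 = 24.589%
Meridian Trust: compounded annually, EAR = 22.200%
Prairie Capital: (1 + 0.226/12)^12 − 1 = 25.094%
The highest effective annual rate is Prairie Capital at 25.094%.

Prairie Capital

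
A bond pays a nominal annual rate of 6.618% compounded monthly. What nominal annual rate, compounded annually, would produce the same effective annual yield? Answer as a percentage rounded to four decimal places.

6.8225%

EAR = (1 + 0.06618/12)^12 − 1 = 0.068225.
Compounded annually, the equivalent nominal rate is the EAR itself: 6.8225%.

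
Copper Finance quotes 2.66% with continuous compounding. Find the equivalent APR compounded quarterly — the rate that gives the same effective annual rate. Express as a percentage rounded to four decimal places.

EAR under continuous compounding: e^0.0266 − 1 = 0.026957.
Solve (1 + r/4)^4 = 1.026957: r/4 = 1.026957^(1/4) − 1 = 0.006672, so r = 0.026689 = 2.6689%.

2.6689%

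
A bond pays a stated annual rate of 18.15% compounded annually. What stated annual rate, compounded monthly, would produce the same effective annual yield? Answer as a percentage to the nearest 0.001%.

Compounded annually, EAR = nominal = 0.181500.
Solve (1 + r/12)^12 = 1.181500: r/12 = 1.181500^(1/12) − 1 = 0.013996, so r = 0.167949 = 16.795%.

16.795%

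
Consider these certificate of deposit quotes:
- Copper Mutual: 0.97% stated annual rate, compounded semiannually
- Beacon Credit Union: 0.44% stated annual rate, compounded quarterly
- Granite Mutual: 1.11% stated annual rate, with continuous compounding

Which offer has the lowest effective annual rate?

Beacon Credit Union

Copper Mutual: (1 + 0.0097/2)^2 − 1 = 0.972%
Beacon Credit Union: (1 + 0.0044/4)^4 − 1 = 0.441%
Granite Mutual: e^0.0111 − 1 = 1.116%
The lowest effective annual rate is Beacon Credit Union at 0.441%.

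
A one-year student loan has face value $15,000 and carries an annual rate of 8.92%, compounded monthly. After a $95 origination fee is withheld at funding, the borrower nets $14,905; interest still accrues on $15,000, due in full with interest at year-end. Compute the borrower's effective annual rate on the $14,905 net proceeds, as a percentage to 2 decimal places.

9.99%

Amount owed after one year: 15,000 × (1 + 0.0892/12)^12 = 15,000 × 1.092939 = $16,394.08.
Effective rate on net proceeds: 16,394.08 / 14,905 − 1 = 0.099905 = 9.99%.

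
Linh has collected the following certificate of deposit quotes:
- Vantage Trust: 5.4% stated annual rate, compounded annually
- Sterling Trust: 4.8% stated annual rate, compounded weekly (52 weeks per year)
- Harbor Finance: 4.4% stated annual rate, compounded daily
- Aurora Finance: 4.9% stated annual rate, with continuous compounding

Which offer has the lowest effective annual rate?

Vantage Trust: compounded annually, EAR = 5.400%
Sterling Trust: (1 + 0.048/52)^52 − 1 = 4.915%
Harbor Finance: (1 + 0.044/365)^365 − 1 = 4.498%
Aurora Finance: e^0.049 − 1 = 5.022%
The lowest effective annual rate is Harbor Finance at 4.498%.

Harbor Finance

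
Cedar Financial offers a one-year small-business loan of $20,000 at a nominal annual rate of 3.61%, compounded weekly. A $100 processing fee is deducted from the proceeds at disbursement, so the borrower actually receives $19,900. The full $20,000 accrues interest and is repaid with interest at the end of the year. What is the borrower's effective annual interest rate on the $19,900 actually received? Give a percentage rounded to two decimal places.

4.20%

Amount owed after one year: 20,000 × (1 + 0.0361/52)^52 = 20,000 × 1.036747 = $20,734.93.
Effective rate on net proceeds: 20,734.93 / 19,900 − 1 = 0.041956 = 4.20%.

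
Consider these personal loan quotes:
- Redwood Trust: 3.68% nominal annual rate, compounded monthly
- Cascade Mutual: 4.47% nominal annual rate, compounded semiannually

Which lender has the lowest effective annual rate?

Redwood Trust

Redwood Trust: (1 + 0.0368/12)^12 − 1 = 3.743%
Cascade Mutual: (1 + 0.0447/2)^2 − 1 = 4.520%
The lowest effective annual rate is Redwood Trust at 3.743%.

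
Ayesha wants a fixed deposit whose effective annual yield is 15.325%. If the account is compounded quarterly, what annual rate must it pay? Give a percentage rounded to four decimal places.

(1 + r/4)^4 − 1 = 0.15325, so 1 + r/4 = 1.15325^(1/4).
r/4 = 0.036289, so r = 0.145156 = 14.5156%.

14.5156%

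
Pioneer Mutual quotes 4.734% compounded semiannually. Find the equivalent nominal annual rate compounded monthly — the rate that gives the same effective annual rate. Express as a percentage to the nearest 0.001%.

4.688%

EAR = (1 + 0.04734/2)^2 − 1 = 0.047900.
Solve (1 + r/12)^12 = 1.047900: r/12 = 1.047900^(1/12) − 1 = 0.003907, so r = 0.046880 = 4.688%.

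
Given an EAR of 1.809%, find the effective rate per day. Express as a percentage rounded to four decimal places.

The per-day rate i satisfies (1 + i)^365 = 1 + 0.01809.
i = 1.01809^(1/365) − 1 = 0.0000491 = 0.0049%.

0.0049%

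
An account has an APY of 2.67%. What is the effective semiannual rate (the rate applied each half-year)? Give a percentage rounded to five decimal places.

1.32621%

The per-half-year rate i satisfies (1 + i)^2 = 1 + 0.0267.
i = 1.0267^(1/2) − 1 = 0.0132621 = 1.32621%.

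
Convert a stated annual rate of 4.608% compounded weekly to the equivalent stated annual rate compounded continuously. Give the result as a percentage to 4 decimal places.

EAR = (1 + 0.04608/52)^52 − 1 = 0.047137.
Equivalent continuous rate: r = ln(1 + 0.047137) = 0.046060 = 4.6060%.

4.6060%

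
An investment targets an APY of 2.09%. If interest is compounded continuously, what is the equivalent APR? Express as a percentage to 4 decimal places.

Continuous: nominal r satisfies e^r − 1 = 0.0209.
r = ln(1 + 0.0209) = ln(1.0209) = 0.020685 = 2.0685%.

2.0685%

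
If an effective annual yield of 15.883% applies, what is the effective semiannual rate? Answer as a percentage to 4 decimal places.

7.6490%

The per-half-year rate i satisfies (1 + i)^2 = 1 + 0.15883.
i = 1.15883^(1/2) − 1 = 0.0764897 = 7.6490%.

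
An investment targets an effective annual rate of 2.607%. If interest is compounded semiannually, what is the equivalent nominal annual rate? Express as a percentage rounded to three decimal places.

2.590%

(1 + r/2)^2 − 1 = 0.02607, so 1 + r/2 = 1.02607^(1/2).
r/2 = 0.012951, so r = 0.025902 = 2.590%.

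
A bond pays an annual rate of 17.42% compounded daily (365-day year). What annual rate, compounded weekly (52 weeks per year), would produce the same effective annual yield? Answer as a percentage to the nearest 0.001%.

EAR = (1 + 0.1742/365)^365 − 1 = 0.190244.
Solve (1 + r/52)^52 = 1.190244: r/52 = 1.190244^(1/52) − 1 = 0.003355, so r = 0.174450 = 17.445%.

17.445%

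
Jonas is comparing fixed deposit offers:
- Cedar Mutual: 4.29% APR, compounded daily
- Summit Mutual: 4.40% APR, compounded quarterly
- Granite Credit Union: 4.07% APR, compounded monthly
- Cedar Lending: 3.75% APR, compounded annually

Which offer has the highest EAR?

Summit Mutual

Cedar Mutual: (1 + 0.0429/365)^365 − 1 = 4.383%
Summit Mutual: (1 + 0.0440/4)^4 − 1 = 4.473%
Granite Credit Union: (1 + 0.0407/12)^12 − 1 = 4.147%
Cedar Lending: compounded annually, EAR = 3.750%
The highest effective annual rate is Summit Mutual at 4.473%.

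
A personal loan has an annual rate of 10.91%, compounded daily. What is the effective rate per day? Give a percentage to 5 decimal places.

0.02989%

With a nominal annual rate compounded daily, the periodic rate is the nominal rate divided by 365.
i = 0.1091 / 365 = 0.0002989 = 0.02989%.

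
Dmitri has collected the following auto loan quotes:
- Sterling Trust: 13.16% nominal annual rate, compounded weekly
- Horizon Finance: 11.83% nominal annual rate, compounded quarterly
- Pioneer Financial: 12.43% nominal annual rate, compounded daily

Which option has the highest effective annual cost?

Sterling Trust

Sterling Trust: (1 + 0.1316/52)^52 − 1 = 14.046%
Horizon Finance: (1 + 0.1183/4)^4 − 1 = 12.365%
Pioneer Financial: (1 + 0.1243/365)^365 − 1 = 13.233%
The highest effective annual rate is Sterling Trust at 14.046%.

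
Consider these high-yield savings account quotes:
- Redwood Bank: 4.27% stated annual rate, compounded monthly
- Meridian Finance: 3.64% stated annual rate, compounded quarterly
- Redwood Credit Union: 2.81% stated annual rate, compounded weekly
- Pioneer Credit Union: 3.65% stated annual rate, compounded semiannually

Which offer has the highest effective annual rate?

Redwood Bank: (1 + 0.0427/12)^12 − 1 = 4.355%
Meridian Finance: (1 + 0.0364/4)^4 − 1 = 3.690%
Redwood Credit Union: (1 + 0.0281/52)^52 − 1 = 2.849%
Pioneer Credit Union: (1 + 0.0365/2)^2 − 1 = 3.683%
The highest effective annual rate is Redwood Bank at 4.355%.

Redwood Bank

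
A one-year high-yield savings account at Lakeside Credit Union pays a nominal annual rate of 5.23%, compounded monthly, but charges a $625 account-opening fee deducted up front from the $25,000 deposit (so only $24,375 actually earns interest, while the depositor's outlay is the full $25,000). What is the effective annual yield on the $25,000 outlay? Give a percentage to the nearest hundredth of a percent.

2.72%

Value after one year: 24,375 × (1 + 0.0523/12)^12 = 24,375 × 1.053572 = $25,680.82.
Effective yield on the $25,000 outlay: 25,680.82 / 25,000 − 1 = 0.027233 = 2.72%.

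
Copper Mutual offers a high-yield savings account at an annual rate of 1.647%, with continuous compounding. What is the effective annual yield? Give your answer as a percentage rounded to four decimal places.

1.6606%

With continuous compounding, EAR = e^0.01647 − 1.
e^0.01647 = 1.016606, so EAR = 0.016606 = 1.6606%.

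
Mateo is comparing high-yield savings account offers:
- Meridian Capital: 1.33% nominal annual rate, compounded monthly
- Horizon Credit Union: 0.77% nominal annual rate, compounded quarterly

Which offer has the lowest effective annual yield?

Meridian Capital: (1 + 0.0133/12)^12 − 1 = 1.338%
Horizon Credit Union: (1 + 0.0077/4)^4 − 1 = 0.772%
The lowest effective annual rate is Horizon Credit Union at 0.772%.

Horizon Credit Union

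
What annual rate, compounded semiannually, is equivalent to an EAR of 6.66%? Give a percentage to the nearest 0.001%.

(1 + r/2)^2 − 1 = 0.0666, so 1 + r/2 = 1.0666^(1/2).
r/2 = 0.032763, so r = 0.065527 = 6.553%.

6.553%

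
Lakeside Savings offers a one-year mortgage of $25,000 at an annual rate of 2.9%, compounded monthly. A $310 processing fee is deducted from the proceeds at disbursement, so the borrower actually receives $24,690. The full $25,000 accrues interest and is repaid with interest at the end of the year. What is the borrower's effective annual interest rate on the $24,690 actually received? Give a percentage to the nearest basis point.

Amount owed after one year: 25,000 × (1 + 0.029/12)^12 = 25,000 × 1.029389 = $25,734.71.
Effective rate on net proceeds: 25,734.71 / 24,690 − 1 = 0.042313 = 4.23%.

4.23%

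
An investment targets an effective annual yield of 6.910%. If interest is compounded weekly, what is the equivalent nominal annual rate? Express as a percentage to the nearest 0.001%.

6.686%

(1 + r/52)^52 − 1 = 0.06910, so 1 + r/52 = 1.06910^(1/52).
r/52 = 0.001286, so r = 0.066860 = 6.686%.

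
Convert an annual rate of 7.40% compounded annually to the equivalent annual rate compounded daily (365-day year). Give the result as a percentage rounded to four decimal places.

Compounded annually, EAR = nominal = 0.074000.
Solve (1 + r/365)^365 = 1.074000: r/365 = 1.074000^(1/365) − 1 = 0.000196, so r = 0.071397 = 7.1397%.

7.1397%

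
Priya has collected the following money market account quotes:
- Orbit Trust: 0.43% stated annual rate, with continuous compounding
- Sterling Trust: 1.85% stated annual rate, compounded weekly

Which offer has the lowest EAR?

Orbit Trust

Orbit Trust: e^0.0043 − 1 = 0.431%
Sterling Trust: (1 + 0.0185/52)^52 − 1 = 1.867%
The lowest effective annual rate is Orbit Trust at 0.431%.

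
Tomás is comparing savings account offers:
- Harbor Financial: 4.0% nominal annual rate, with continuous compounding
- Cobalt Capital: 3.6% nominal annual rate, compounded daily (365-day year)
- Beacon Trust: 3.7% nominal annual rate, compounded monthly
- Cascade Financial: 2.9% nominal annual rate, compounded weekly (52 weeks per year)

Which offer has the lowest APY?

Cascade Financial

Harbor Financial: e^0.040 − 1 = 4.081%
Cobalt Capital: (1 + 0.036/365)^365 − 1 = 3.665%
Beacon Trust: (1 + 0.037/12)^12 − 1 = 3.763%
Cascade Financial: (1 + 0.029/52)^52 − 1 = 2.942%
The lowest effective annual rate is Cascade Financial at 2.942%.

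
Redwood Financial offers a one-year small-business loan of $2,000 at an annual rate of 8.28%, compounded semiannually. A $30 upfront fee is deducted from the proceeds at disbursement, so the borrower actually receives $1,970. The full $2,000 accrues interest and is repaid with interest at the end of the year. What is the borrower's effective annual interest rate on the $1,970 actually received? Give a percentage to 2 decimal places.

10.10%

Amount owed after one year: 2,000 × (1 + 0.0828/2)^2 = 2,000 × 1.084514 = $2,169.03.
Effective rate on net proceeds: 2,169.03 / 1,970 − 1 = 0.101029 = 10.10%.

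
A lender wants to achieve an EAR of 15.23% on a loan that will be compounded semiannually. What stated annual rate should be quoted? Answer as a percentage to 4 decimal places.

(1 + r/2)^2 − 1 = 0.1523, so 1 + r/2 = 1.1523^(1/2).
r/2 = 0.073452, so r = 0.146905 = 14.6905%.

14.6905%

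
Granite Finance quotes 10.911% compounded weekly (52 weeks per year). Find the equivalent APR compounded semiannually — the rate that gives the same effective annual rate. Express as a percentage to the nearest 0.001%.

11.202%

EAR = (1 + 0.10911/52)^52 − 1 = 0.115158.
Solve (1 + r/2)^2 = 1.115158: r/2 = 1.115158^(1/2) − 1 = 0.056010, so r = 0.112020 = 11.202%.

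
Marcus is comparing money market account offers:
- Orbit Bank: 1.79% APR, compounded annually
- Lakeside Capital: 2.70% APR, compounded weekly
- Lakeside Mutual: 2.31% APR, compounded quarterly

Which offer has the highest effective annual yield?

Lakeside Capital

Orbit Bank: compounded annually, EAR = 1.790%
Lakeside Capital: (1 + 0.0270/52)^52 − 1 = 2.736%
Lakeside Mutual: (1 + 0.0231/4)^4 − 1 = 2.330%
The highest effective annual rate is Lakeside Capital at 2.736%.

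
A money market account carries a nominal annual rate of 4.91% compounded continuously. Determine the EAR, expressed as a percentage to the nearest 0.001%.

5.033%

With continuous compounding, EAR = e^0.0491 − 1.
e^0.0491 = 1.050325, so EAR = 0.050325 = 5.033%.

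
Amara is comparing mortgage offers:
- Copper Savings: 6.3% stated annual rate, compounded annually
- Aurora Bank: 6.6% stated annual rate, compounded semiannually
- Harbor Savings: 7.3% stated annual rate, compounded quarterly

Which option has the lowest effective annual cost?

Copper Savings

Copper Savings: compounded annually, EAR = 6.300%
Aurora Bank: (1 + 0.066/2)^2 − 1 = 6.709%
Harbor Savings: (1 + 0.073/4)^4 − 1 = 7.502%
The lowest effective annual rate is Copper Savings at 6.300%.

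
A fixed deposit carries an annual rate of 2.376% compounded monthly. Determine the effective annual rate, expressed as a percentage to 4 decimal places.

2.4020%

EAR = (1 + 0.02376/12)^12 − 1.
= (1 + 0.001980)^12 − 1 = 1.024020 − 1 = 2.4020%.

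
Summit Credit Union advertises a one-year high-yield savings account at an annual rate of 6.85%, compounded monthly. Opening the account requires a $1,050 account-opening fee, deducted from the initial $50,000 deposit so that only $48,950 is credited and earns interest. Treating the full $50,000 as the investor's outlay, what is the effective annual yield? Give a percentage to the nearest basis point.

Value after one year: 48,950 × (1 + 0.0685/12)^12 = 48,950 × 1.070692 = $52,410.38.
Effective yield on the $50,000 outlay: 52,410.38 / 50,000 − 1 = 0.048208 = 4.82%.

4.82%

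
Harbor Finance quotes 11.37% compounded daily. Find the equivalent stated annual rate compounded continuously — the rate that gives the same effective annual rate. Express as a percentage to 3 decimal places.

11.368%

EAR = (1 + 0.1137/365)^365 − 1 = 0.120396.
Equivalent continuous rate: r = ln(1 + 0.120396) = 0.113682 = 11.368%.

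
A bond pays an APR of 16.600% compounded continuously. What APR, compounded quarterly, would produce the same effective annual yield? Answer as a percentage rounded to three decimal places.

16.949%

EAR under continuous compounding: e^0.16600 − 1 = 0.180573.
Solve (1 + r/4)^4 = 1.180573: r/4 = 1.180573^(1/4) − 1 = 0.042373, so r = 0.169493 = 16.949%.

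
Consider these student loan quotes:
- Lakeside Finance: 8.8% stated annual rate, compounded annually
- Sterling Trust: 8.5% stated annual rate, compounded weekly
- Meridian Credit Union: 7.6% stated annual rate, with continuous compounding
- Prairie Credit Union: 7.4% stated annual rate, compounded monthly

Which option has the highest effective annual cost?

Sterling Trust

Lakeside Finance: compounded annually, EAR = 8.800%
Sterling Trust: (1 + 0.085/52)^52 − 1 = 8.864%
Meridian Credit Union: e^0.076 − 1 = 7.896%
Prairie Credit Union: (1 + 0.074/12)^12 − 1 = 7.656%
The highest effective annual rate is Sterling Trust at 8.864%.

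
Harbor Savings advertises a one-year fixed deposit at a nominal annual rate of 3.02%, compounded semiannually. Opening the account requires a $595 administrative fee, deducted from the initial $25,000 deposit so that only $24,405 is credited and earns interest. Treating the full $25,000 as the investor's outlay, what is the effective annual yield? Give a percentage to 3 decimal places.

0.590%

Value after one year: 24,405 × (1 + 0.0302/2)^2 = 24,405 × 1.030428 = $25,147.60.
Effective yield on the $25,000 outlay: 25,147.60 / 25,000 − 1 = 0.005904 = 0.590%.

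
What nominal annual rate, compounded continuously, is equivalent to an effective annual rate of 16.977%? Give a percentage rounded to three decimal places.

15.681%

Continuous: nominal r satisfies e^r − 1 = 0.16977.
r = ln(1 + 0.16977) = ln(1.16977) = 0.156807 = 15.681%.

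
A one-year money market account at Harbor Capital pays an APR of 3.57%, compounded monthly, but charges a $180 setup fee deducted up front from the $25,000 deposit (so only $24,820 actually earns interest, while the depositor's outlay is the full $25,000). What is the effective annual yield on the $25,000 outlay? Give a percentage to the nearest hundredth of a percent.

2.88%

Value after one year: 24,820 × (1 + 0.0357/12)^12 = 24,820 × 1.036290 = $25,720.72.
Effective yield on the $25,000 outlay: 25,720.72 / 25,000 − 1 = 0.028829 = 2.88%.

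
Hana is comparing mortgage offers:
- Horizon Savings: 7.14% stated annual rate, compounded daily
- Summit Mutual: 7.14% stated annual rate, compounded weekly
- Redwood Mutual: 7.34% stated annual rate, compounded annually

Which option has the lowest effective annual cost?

Horizon Savings: (1 + 0.0714/365)^365 − 1 = 7.400%
Summit Mutual: (1 + 0.0714/52)^52 − 1 = 7.396%
Redwood Mutual: compounded annually, EAR = 7.340%
The lowest effective annual rate is Redwood Mutual at 7.340%.

Redwood Mutual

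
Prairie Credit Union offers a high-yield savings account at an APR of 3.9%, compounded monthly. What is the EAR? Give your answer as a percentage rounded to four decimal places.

EAR = (1 + 0.039/12)^12 − 1.
= 1.039705 − 1 = 3.9705%.

3.9705%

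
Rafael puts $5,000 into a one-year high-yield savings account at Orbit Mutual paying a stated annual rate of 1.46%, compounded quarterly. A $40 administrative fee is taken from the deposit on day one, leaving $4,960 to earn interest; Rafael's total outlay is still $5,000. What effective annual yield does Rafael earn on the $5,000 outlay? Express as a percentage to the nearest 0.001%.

Value after one year: 4,960 × (1 + 0.0146/4)^4 = 4,960 × 1.014680 = $5,032.81.
Effective yield on the $5,000 outlay: 5,032.81 / 5,000 − 1 = 0.006563 = 0.656%.

0.656%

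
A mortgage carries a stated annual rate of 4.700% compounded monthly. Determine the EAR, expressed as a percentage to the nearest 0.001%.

EAR = (1 + 0.04700/12)^12 − 1.
= 1.048026 − 1 = 4.803%.

4.803%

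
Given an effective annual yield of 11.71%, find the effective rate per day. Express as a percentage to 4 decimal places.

0.0303%

The per-day rate i satisfies (1 + i)^365 = 1 + 0.1171.
i = 1.1171^(1/365) − 1 = 0.0003034 = 0.0303%.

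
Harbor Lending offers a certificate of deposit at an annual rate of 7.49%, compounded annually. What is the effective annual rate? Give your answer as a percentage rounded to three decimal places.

Annual compounding means the effective rate equals the nominal rate: 7.490%.

7.490%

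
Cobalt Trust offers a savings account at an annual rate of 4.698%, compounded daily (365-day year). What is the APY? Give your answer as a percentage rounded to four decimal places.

4.8098%

EAR = (1 + 0.04698/365)^365 − 1.
= (1 + 0.000129)^365 − 1 = 1.048098 − 1 = 4.8098%.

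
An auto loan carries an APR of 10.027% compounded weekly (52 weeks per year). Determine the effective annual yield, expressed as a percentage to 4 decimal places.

EAR = (1 + 0.10027/52)^52 − 1.
= 1.105363 − 1 = 10.5363%.

10.5363%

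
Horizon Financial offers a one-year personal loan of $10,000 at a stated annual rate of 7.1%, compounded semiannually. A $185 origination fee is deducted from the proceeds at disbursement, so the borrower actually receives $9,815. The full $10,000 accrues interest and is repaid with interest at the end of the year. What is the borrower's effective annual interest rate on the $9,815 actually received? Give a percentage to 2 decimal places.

9.25%

Amount owed after one year: 10,000 × (1 + 0.071/2)^2 = 10,000 × 1.072260 = $10,722.60.
Effective rate on net proceeds: 10,722.60 / 9,815 − 1 = 0.092471 = 9.25%.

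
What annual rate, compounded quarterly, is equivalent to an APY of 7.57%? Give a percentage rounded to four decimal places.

7.3641%

(1 + r/4)^4 − 1 = 0.0757, so 1 + r/4 = 1.0757^(1/4).
r/4 = 0.018410, so r = 0.073641 = 7.3641%.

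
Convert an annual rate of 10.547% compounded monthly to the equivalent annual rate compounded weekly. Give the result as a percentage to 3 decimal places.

EAR = (1 + 0.10547/12)^12 − 1 = 0.110721.
Solve (1 + r/52)^52 = 1.110721: r/52 = 1.110721^(1/52) − 1 = 0.002021, so r = 0.105115 = 10.512%.

10.512%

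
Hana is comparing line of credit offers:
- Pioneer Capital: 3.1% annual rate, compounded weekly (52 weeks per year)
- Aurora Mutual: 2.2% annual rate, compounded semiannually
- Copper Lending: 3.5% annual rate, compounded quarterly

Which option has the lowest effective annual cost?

Aurora Mutual

Pioneer Capital: (1 + 0.031/52)^52 − 1 = 3.148%
Aurora Mutual: (1 + 0.022/2)^2 − 1 = 2.212%
Copper Lending: (1 + 0.035/4)^4 − 1 = 3.546%
The lowest effective annual rate is Aurora Mutual at 2.212%.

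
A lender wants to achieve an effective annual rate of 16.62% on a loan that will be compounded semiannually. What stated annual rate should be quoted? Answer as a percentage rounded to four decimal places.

15.9815%

(1 + r/2)^2 − 1 = 0.1662, so 1 + r/2 = 1.1662^(1/2).
r/2 = 0.079907, so r = 0.159815 = 15.9815%.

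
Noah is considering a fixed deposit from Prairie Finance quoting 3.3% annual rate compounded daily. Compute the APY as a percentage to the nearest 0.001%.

3.355%

EAR = (1 + 0.033/365)^365 − 1.
= 1.033549 − 1 = 3.355%.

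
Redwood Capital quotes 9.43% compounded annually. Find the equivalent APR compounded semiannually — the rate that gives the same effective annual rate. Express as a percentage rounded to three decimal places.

9.218%

Compounded annually, EAR = nominal = 0.094300.
Solve (1 + r/2)^2 = 1.094300: r/2 = 1.094300^(1/2) − 1 = 0.046088, so r = 0.092176 = 9.218%.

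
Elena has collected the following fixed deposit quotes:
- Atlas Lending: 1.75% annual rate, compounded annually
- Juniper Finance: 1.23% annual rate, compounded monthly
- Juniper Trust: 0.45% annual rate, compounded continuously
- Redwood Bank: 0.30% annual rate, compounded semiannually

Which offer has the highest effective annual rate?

Atlas Lending

Atlas Lending: compounded annually, EAR = 1.750%
Juniper Finance: (1 + 0.0123/12)^12 − 1 = 1.237%
Juniper Trust: e^0.0045 − 1 = 0.451%
Redwood Bank: (1 + 0.0030/2)^2 − 1 = 0.300%
The highest effective annual rate is Atlas Lending at 1.750%.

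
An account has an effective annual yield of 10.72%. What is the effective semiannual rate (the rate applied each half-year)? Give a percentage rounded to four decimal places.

5.2236%

The per-half-year rate i satisfies (1 + i)^2 = 1 + 0.1072.
i = 1.1072^(1/2) − 1 = 0.0522357 = 5.2236%.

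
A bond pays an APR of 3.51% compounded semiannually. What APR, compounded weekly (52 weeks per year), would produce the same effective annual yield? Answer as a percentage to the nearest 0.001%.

3.481%

EAR = (1 + 0.0351/2)^2 − 1 = 0.035408.
Solve (1 + r/52)^52 = 1.035408: r/52 = 1.035408^(1/52) − 1 = 0.000669, so r = 0.034807 = 3.481%.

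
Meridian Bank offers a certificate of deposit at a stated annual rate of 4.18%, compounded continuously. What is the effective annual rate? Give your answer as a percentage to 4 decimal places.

With continuous compounding, EAR = e^0.0418 − 1.
e^0.0418 = 1.042686, so EAR = 0.042686 = 4.2686%.

4.2686%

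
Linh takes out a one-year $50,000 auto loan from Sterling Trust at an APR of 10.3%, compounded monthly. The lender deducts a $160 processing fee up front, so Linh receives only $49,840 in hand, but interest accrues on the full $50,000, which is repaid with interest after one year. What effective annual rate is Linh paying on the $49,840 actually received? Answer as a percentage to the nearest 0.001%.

11.156%

Amount owed after one year: 50,000 × (1 + 0.103/12)^12 = 50,000 × 1.108004 = $55,400.22.
Effective rate on net proceeds: 55,400.22 / 49,840 − 1 = 0.111561 = 11.156%.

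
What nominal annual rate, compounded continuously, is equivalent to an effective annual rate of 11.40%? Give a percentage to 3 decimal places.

10.796%

Continuous: nominal r satisfies e^r − 1 = 0.1140.
r = ln(1 + 0.1140) = ln(1.1140) = 0.107957 = 10.796%.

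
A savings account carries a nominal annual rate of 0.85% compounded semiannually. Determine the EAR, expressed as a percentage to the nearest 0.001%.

0.852%

EAR = (1 + 0.0085/2)^2 − 1.
= 1.008518 − 1 = 0.852%.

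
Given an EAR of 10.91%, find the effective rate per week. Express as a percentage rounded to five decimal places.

0.19933%

The per-week rate i satisfies (1 + i)^52 = 1 + 0.1091.
i = 1.1091^(1/52) − 1 = 0.0019933 = 0.19933%.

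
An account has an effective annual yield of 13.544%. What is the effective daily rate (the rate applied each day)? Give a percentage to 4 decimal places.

0.0348%

The per-day rate i satisfies (1 + i)^365 = 1 + 0.13544.
i = 1.13544^(1/365) − 1 = 0.0003481 = 0.0348%.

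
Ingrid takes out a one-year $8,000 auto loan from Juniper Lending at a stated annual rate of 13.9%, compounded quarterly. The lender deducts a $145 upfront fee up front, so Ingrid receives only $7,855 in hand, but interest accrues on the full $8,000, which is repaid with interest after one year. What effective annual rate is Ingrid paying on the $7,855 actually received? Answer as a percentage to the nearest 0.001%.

Amount owed after one year: 8,000 × (1 + 0.139/4)^4 = 8,000 × 1.146415 = $9,171.32.
Effective rate on net proceeds: 9,171.32 / 7,855 − 1 = 0.167577 = 16.758%.

16.758%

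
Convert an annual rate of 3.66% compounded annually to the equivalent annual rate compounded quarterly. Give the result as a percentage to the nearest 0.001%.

Compounded annually, EAR = nominal = 0.036600.
Solve (1 + r/4)^4 = 1.036600: r/4 = 1.036600^(1/4) − 1 = 0.009027, so r = 0.036108 = 3.611%.

3.611%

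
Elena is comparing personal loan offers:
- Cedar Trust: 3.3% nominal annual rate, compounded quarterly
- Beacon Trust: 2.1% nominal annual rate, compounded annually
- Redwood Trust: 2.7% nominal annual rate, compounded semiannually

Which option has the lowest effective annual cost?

Cedar Trust: (1 + 0.033/4)^4 − 1 = 3.341%
Beacon Trust: compounded annually, EAR = 2.100%
Redwood Trust: (1 + 0.027/2)^2 − 1 = 2.718%
The lowest effective annual rate is Beacon Trust at 2.100%.

Beacon Trust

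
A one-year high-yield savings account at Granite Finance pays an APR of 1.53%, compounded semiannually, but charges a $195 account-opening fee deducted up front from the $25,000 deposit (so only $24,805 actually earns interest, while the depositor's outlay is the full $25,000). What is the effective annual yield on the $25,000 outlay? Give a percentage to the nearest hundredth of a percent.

Value after one year: 24,805 × (1 + 0.0153/2)^2 = 24,805 × 1.015359 = $25,185.97.
Effective yield on the $25,000 outlay: 25,185.97 / 25,000 − 1 = 0.007439 = 0.74%.

0.74%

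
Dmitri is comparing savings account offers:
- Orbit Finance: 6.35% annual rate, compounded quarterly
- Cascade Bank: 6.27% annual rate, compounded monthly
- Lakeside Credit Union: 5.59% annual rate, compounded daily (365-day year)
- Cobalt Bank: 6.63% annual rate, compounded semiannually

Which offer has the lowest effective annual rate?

Lakeside Credit Union

Orbit Finance: (1 + 0.0635/4)^4 − 1 = 6.503%
Cascade Bank: (1 + 0.0627/12)^12 − 1 = 6.453%
Lakeside Credit Union: (1 + 0.0559/365)^365 − 1 = 5.749%
Cobalt Bank: (1 + 0.0663/2)^2 − 1 = 6.740%
The lowest effective annual rate is Lakeside Credit Union at 5.749%.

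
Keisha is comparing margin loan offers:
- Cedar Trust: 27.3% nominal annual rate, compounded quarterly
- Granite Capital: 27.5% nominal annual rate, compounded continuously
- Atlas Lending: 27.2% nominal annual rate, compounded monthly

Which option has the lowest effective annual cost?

Cedar Trust: (1 + 0.273/4)^4 − 1 = 30.224%
Granite Capital: e^0.275 − 1 = 31.653%
Atlas Lending: (1 + 0.272/12)^12 − 1 = 30.861%
The lowest effective annual rate is Cedar Trust at 30.224%.

Cedar Trust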